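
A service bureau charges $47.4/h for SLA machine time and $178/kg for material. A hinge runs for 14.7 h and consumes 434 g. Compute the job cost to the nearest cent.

$774.03

Machine-time cost: 47.4 × 14.7 → $696.78.
Material charge: 178 × 434/1000 → $77.252.
Total = 696.78 + 77.252 = 774.032 ≈ $774.03.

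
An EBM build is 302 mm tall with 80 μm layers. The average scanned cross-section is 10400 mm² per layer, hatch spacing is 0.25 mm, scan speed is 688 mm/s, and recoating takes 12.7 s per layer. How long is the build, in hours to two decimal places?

76.72 hours

Number of layers: 302 / 0.08 → 3775 (rounded up).
Scan path per layer: 10400 / 0.25 → 41600 mm.
Scan time per layer = 41600 / 688 = 60.4651 s.
Layer cycle: 60.4651 + 12.7 → 73.1651 s.
3775 layers × 73.1651 s/layer = 276198.2525 s, i.e. 76.72 hours.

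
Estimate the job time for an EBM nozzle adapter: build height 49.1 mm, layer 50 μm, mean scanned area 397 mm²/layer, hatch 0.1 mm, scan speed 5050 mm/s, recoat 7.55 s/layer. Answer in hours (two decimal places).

Layers = ⌈49.1/0.05⌉ = 982.
Per-layer scan distance: 397 / 0.1 → 3970 mm.
Scan time per layer = 3970 / 5050, so 0.7861 s.
Per-layer time: 0.7861 + 7.55 → 8.3361 s.
982 layers × 8.3361 s/layer = 8186.0502 s, i.e. 2.27 hours.

2.27 hours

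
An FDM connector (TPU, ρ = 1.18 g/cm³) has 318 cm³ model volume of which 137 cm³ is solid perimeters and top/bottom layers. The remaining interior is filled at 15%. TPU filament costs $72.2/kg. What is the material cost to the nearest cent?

$13.98

Volume inside the shell = 318 − 137 = 181 cm³.
Infill deposited: 0.15 × 181 → 27.15 cm³.
Total extruded = 137 + 27.15 = 164.15 cm³.
Mass: 164.15 × 1.18 → 193.697 g.
Cost = 193.697 g / 1000 × $72.2/kg = $13.98.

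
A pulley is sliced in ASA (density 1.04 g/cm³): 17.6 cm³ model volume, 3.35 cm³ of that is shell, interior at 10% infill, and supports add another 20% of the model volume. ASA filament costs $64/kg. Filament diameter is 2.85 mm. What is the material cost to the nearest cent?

Volume inside the shell: 17.6 − 3.35 → 14.25 cm³.
Infill volume = 0.10 × 14.25, so 1.425 cm³.
Support: 0.20 × 17.6 → 3.52 cm³.
Total printed volume = 3.35 + 1.425 + 3.52, so 8.295 cm³.
Mass = 8.295 × 1.04 = 8.6268 g.
Cost = 8.6268 g / 1000 × $64/kg = $0.55.

$0.55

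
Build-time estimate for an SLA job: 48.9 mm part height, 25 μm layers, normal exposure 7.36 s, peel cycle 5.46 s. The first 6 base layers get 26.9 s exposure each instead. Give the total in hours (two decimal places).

7.00 hours

Layer count = ceil(48.9 / 0.025) = 1956.
Burn-in layers: 6 × (26.9 + 5.46) → 194.16 s.
Normal layers: 1950 × (7.36 + 5.46) → 24999 s.
Sum: 194.16 + 24999 = 25193.16 s → 7.00 hours.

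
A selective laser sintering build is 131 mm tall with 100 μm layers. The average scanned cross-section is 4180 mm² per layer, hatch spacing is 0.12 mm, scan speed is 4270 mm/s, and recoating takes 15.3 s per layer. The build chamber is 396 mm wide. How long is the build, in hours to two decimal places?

8.54 hours

Layers = ⌈131/0.1⌉ = 1310.
Scan path per layer = 4180 / 0.12 = 34833.3 mm.
Laser time per layer: 34833.3 / 4270 → 8.1577 s.
Time per layer: 8.1577 + 15.3 → 23.4577 s.
Build time = 1310 × 23.4577 = 30729.587 s = 8.54 hours.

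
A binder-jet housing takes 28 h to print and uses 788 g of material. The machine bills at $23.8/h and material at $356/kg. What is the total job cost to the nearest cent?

Machine-time cost = 23.8 × 28, so $666.40.
Feedstock cost = 356 × 788/1000 = $280.528.
Total = 666.40 + 280.528 = 946.928 ≈ $946.93.

$946.93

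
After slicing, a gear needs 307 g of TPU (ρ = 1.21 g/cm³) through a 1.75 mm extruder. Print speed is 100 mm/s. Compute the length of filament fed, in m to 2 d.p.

Extruded volume: 307/1.21 = 253.719 cm³ (253719 mm³).
A = π r² = π × 0.875² = 2.4053 mm².
Length = 253719 / 2.4053 = 105483.31 mm = 105.48 m.

105.48 m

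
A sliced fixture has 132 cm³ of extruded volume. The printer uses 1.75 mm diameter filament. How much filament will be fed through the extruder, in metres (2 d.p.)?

54.88 m

Cross-section of 1.75 mm filament: π·(1.75/2)² = 2.4053 mm².
L = 132000 mm³ / 2.4053 mm² = 54878.81 mm, i.e. 54.88 m.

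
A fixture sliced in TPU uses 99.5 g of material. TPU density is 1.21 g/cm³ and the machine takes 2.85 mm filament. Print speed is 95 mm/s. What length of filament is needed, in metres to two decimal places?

12.89 m

Extruded volume: 99.5/1.21 = 82.2314 cm³ (82231.4 mm³).
A = π r² = π × 1.425² = 6.3794 mm².
Length = 82231.4 / 6.3794 = 12890.15 mm = 12.89 m.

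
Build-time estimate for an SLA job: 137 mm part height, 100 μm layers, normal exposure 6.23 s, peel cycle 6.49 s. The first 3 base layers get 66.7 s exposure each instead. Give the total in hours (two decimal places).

4.89 hours

Layers = ⌈137/0.1⌉ = 1370.
Base layers = 3 × (66.7 + 6.49) = 219.57 s.
Normal layers = 1367 × (6.23 + 6.49), so 17388.24 s.
Total = 219.57 + 17388.24 = 17607.81 s = 4.89 hours.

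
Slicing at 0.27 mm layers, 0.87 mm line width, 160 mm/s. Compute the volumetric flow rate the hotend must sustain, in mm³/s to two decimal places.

Bead cross-section = 0.27 × 0.87 = 0.2349 mm².
Q = v·A = 160 × 0.2349 = 37.58 mm³/s.

37.58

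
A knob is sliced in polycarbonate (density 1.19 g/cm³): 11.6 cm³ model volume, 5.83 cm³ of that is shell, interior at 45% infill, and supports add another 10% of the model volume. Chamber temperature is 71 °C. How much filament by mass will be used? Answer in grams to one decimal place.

Interior volume: 11.6 − 5.83 → 5.77 cm³.
Infill volume = 0.45 × 5.77, so 2.5965 cm³.
Support = 0.10 × 11.6, so 1.16 cm³.
Total printed volume = 5.83 + 2.5965 + 1.16 = 9.5865 cm³.
Mass: 9.5865 × 1.19 → 11.407935 g.

11.4 g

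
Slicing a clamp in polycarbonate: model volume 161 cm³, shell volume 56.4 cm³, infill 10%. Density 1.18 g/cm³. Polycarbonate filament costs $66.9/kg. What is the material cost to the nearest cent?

Infill region = 161 − 56.4, so 104.6 cm³.
Infill volume = 0.10 × 104.6 = 10.46 cm³.
Deposited volume = 56.4 + 10.46 = 66.86 cm³.
Mass: 66.86 × 1.18 → 78.8948 g.
Cost = 78.8948 g / 1000 × $66.9/kg = $5.28.

$5.28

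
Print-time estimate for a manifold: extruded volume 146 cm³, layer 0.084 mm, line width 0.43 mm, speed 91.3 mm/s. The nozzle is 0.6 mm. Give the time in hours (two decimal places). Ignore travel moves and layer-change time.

12.30 hours

Line area = 0.084 × 0.43 = 0.03612 mm².
Path length: 146000 mm³ / 0.03612 mm² → 4042081.9 mm.
Print-move time: 4042081.9 / 91.3 → 44272.5 s.
44272.5 s = 12.30 hours.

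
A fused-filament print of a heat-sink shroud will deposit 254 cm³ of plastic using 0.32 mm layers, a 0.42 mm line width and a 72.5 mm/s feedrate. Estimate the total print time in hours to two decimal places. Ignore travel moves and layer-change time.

Bead cross-section = 0.32 × 0.42, so 0.1344 mm².
Path length: 254000 mm³ / 0.1344 mm² → 1889881 mm.
Time extruding = 1889881 / 72.5 = 26067.3 s.
That's 26067.3 s → 7.24 hours.

7.24 hours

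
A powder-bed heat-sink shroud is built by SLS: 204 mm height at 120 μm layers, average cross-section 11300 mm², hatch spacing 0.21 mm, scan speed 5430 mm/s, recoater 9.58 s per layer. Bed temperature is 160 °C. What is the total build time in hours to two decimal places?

9.20 hours

Number of layers: 204 / 0.12 → 1700 (rounded up).
Hatch length per layer = 11300 / 0.21, so 53809.5 mm.
Scan time per layer = 53809.5 / 5430, so 9.9097 s.
Time per layer: 9.9097 + 9.58 → 19.4897 s.
1700 layers × 19.4897 s/layer = 33132.49 s, i.e. 9.20 hours.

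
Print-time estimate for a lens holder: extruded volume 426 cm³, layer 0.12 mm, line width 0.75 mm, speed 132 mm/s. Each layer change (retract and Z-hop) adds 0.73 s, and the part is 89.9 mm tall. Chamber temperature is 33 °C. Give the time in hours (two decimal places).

Bead cross-section: 0.12 × 0.75 → 0.09 mm².
Toolpath length = 426 cm³ / 0.09 mm² = 426000 / 0.09 = 4733333.3 mm.
Print-move time = 4733333.3 / 132, so 35858.6 s.
Layers = ⌈89.9/0.12⌉ = 750.
Non-print overhead = 750 × 0.73 = 547.5 s.
Total = 35858.6 + 547.5 = 36406.1 s = 10.11 hours.

10.11 hours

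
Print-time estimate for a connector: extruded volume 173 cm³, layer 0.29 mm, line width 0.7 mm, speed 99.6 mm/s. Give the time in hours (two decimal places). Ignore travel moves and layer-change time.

2.38 hours

Extrusion cross-section: 0.29 × 0.7 → 0.203 mm².
Total extruded path = 173000/0.203 = 852216.7 mm.
Extrusion time: 852216.7 / 99.6 → 8556.4 s.
8556.4 s = 2.38 hours.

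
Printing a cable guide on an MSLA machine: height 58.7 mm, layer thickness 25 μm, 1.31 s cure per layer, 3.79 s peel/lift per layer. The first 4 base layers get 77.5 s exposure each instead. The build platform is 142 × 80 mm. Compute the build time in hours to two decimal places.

3.41 hours

Number of layers: 58.7 / 0.025 → 2348 (rounded up).
Base layers: 4 × (77.5 + 3.79) → 325.16 s.
Remaining layers = 2344 × (1.31 + 3.79) = 11954.4 s.
Total = 325.16 + 11954.4 = 12279.56 s = 3.41 hours.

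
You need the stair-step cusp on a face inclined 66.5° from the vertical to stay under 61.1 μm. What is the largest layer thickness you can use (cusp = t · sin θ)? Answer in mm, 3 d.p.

0.067 mm

t = h_c / sin θ = 0.0611 / 0.9171 = 0.067 mm.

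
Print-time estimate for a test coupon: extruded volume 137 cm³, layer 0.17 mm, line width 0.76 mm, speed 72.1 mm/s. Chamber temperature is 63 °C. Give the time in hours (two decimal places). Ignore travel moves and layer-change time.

Extrusion cross-section = 0.17 × 0.76 = 0.1292 mm².
Path length: 137000 mm³ / 0.1292 mm² → 1060371.5 mm.
Print-move time: 1060371.5 / 72.1 → 14707 s.
In the requested units: 14707 s = 4.09 hours.

4.09 hours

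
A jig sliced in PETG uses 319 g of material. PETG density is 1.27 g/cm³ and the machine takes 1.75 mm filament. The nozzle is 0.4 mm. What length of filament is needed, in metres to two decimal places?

104.43 m

Volume = 319 g / 1.27 g·cm⁻³ = 251.1811 cm³ = 251181.1 mm³.
Cross-section of 1.75 mm filament: π·(1.75/2)² = 2.4053 mm².
L = V/A = 251181.1/2.4053 = 104428.18 mm → 104.43 m.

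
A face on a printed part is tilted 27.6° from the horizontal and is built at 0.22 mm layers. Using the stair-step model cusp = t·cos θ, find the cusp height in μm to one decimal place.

195.0 μm

cos(27.6°) = 0.8862, so cusp = 0.22 × 0.8862 = 0.194964 mm → 195.0 μm.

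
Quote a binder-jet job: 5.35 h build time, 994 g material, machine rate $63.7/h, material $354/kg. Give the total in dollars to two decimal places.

Machine cost: 63.7 × 5.35 → $340.795.
Material charge = 354 × 994/1000 = $351.876.
Total = 340.795 + 351.876 = 692.671 ≈ $692.67.

$692.67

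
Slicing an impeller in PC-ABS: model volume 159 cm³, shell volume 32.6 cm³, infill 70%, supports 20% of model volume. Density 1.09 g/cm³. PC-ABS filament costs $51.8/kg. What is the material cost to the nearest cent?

Volume inside the shell = 159 − 32.6 = 126.4 cm³.
Infill deposited = 0.70 × 126.4 = 88.48 cm³.
Support: 0.20 × 159 → 31.8 cm³.
Total printed volume: 32.6 + 88.48 + 31.8 → 152.88 cm³.
Mass = 152.88 × 1.09, so 166.6392 g.
Cost = 166.6392 g / 1000 × $51.8/kg = $8.63.

$8.63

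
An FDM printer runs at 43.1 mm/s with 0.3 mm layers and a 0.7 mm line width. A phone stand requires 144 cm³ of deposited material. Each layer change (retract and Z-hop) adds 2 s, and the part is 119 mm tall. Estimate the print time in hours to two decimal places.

4.64 hours

Line area: 0.3 × 0.7 → 0.21 mm².
Total extruded path = 144000/0.21 = 685714.3 mm.
Time extruding: 685714.3 / 43.1 → 15909.8 s.
Layer count = ceil(119 / 0.3) = 397.
Layer-change overhead = 397 × 2 = 794 s.
Altogether 15909.8 + 794 = 16703.8 s, i.e. 4.64 hours.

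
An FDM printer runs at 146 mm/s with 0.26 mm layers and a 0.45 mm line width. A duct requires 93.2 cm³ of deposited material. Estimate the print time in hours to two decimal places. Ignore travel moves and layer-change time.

Bead cross-section: 0.26 × 0.45 → 0.117 mm².
Path length: 93200 mm³ / 0.117 mm² → 796581.2 mm.
Extrusion time = 796581.2 / 146 = 5456 s.
That's 5456 s → 1.52 hours.

1.52 hours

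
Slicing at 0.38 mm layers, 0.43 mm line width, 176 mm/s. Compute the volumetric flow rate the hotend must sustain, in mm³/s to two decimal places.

28.76

A = 0.38 × 0.43 = 0.1634 mm².
Volumetric flow = 176 × 0.1634 = 28.76 mm³/s.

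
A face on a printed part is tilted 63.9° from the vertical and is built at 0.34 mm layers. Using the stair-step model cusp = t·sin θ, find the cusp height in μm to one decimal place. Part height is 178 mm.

h_c = t·sin θ = 0.34 × 0.8980 = 0.30532 mm (305.3 μm).

305.3 μm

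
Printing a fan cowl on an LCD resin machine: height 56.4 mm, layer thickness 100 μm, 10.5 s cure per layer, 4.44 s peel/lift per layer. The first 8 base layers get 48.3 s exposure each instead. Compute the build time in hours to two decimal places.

2.42 hours

Layer count = ceil(56.4 / 0.1) = 564.
Base layers: 8 × (48.3 + 4.44) → 421.92 s.
Normal layers: 556 × (10.5 + 4.44) → 8306.64 s.
Sum: 421.92 + 8306.64 = 8728.56 s → 2.42 hours.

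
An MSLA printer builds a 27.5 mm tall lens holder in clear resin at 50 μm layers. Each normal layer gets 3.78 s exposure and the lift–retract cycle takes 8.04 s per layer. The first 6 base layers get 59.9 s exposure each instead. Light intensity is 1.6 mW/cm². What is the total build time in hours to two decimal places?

Layers = ⌈27.5/0.05⌉ = 550.
Bottom layers = 6 × (59.9 + 8.04) = 407.64 s.
Remaining layers: 544 × (3.78 + 8.04) → 6430.08 s.
Total = 407.64 + 6430.08 = 6837.72 s = 1.90 hours.

1.90 hours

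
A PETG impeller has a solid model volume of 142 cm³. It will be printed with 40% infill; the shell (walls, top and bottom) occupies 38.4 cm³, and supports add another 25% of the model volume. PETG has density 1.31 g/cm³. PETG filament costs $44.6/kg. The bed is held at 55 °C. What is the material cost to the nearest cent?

Infill region: 142 − 38.4 → 103.6 cm³.
Infill deposited: 0.40 × 103.6 → 41.44 cm³.
Support = 0.25 × 142, so 35.5 cm³.
Total printed volume = 38.4 + 41.44 + 35.5, so 115.34 cm³.
Mass: 115.34 × 1.31 → 151.0954 g.
At $44.6/kg: 151.0954/1000 × 44.6 = $6.74.

$6.74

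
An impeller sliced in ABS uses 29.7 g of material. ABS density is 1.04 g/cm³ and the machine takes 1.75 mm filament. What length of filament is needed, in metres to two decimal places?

11.87 m

Volume = 29.7 g / 1.04 g·cm⁻³ = 28.5577 cm³ = 28557.7 mm³.
Filament cross-section = π × (1.75/2)² = 2.4053 mm².
Length = 28557.7 / 2.4053 = 11872.82 mm = 11.87 m.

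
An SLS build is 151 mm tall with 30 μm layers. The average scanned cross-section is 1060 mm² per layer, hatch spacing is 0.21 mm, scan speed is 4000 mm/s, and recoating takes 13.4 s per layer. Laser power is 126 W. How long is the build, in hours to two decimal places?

Layer count = ceil(151 / 0.03) = 5034.
Scan path per layer = 1060 / 0.21 = 5047.6 mm.
Per-layer scan time = 5047.6 / 4000, so 1.2619 s.
Layer cycle = 1.2619 + 13.4, so 14.6619 s.
Total: 5034 × 14.6619 s = 73808.0046 s → 20.50 hours.

20.50 hours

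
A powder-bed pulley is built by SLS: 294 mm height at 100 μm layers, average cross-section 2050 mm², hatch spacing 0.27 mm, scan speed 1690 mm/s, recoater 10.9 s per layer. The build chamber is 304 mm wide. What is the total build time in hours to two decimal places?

12.57 hours

Layers = ⌈294/0.1⌉ = 2940.
Hatch length per layer = 2050 / 0.27 = 7592.6 mm.
Per-layer scan time: 7592.6 / 1690 → 4.4927 s.
Per-layer time = 4.4927 + 10.9 = 15.3927 s.
Build time = 2940 × 15.3927 = 45254.538 s = 12.57 hours.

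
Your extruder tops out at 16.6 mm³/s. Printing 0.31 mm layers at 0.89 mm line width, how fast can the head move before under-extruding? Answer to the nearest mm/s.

60 mm/s

Extrusion cross-section = 0.31 × 0.89 = 0.2759 mm².
Max speed = 16.6 / 0.2759 = 60.17 ≈ 60 mm/s.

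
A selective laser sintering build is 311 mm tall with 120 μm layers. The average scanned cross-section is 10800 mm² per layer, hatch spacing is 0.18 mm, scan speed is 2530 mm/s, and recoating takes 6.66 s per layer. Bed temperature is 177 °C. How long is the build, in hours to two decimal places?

21.87 hours

Layers = ⌈311/0.12⌉ = 2592.
Hatch length per layer = 10800 / 0.18 = 60000 mm.
Laser time per layer = 60000 / 2530 = 23.7154 s.
Time per layer = 23.7154 + 6.66 = 30.3754 s.
Total: 2592 × 30.3754 s = 78733.0368 s → 21.87 hours.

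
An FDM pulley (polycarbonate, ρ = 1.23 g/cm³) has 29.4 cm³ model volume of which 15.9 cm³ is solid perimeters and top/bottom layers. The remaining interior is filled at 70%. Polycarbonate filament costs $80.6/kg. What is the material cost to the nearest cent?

$2.51

Interior volume: 29.4 − 15.9 → 13.5 cm³.
Infill volume = 0.70 × 13.5, so 9.45 cm³.
Total printed volume = 15.9 + 9.45 = 25.35 cm³.
Mass = 25.35 × 1.23 = 31.1805 g.
Cost = 31.1805 g / 1000 × $80.6/kg = $2.51.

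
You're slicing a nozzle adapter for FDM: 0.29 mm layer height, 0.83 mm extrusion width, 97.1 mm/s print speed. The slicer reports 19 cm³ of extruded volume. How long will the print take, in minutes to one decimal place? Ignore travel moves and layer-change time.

13.5 minutes

Bead cross-section: 0.29 × 0.83 → 0.2407 mm².
Toolpath length = 19 cm³ / 0.2407 mm² = 19000 / 0.2407 = 78936.4 mm.
Extrusion time = 78936.4 / 97.1, so 812.9 s.
Converting: 812.9 s = 13.5 minutes.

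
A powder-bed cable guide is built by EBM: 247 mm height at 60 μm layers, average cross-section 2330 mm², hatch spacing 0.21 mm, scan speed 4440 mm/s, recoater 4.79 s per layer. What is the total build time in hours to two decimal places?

8.34 hours

Number of layers: 247 / 0.06 → 4117 (rounded up).
Per-layer scan distance = 2330 / 0.21 = 11095.2 mm.
Beam time per layer = 11095.2 / 4440, so 2.4989 s.
Per-layer time: 2.4989 + 4.79 → 7.2889 s.
Build time = 4117 × 7.2889 = 30008.4013 s = 8.34 hours.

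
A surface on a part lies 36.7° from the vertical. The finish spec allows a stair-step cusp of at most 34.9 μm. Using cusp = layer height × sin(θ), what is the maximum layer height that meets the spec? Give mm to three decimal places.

Layer height = cusp / sin(36.7°) = 0.0349 / 0.5976 = 0.058 mm.

0.058 mm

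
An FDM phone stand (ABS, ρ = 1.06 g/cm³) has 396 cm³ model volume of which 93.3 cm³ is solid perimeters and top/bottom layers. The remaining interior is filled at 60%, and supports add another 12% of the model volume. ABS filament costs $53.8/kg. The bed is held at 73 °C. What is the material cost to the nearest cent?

$18.39

Volume inside the shell = 396 − 93.3, so 302.7 cm³.
Infill deposited = 0.60 × 302.7, so 181.62 cm³.
Support = 0.12 × 396, so 47.52 cm³.
Deposited volume: 93.3 + 181.62 + 47.52 → 322.44 cm³.
Mass = 322.44 × 1.06, so 341.7864 g.
Cost = 341.7864 g / 1000 × $53.8/kg = $18.39.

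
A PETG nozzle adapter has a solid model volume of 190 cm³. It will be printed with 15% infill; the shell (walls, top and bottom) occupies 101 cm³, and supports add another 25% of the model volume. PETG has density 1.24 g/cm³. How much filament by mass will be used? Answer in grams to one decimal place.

200.7 g

Volume inside the shell = 190 − 101 = 89 cm³.
Infill volume = 0.15 × 89 = 13.35 cm³.
Support: 0.25 × 190 → 47.5 cm³.
Deposited volume = 101 + 13.35 + 47.5 = 161.85 cm³.
Mass: 161.85 × 1.24 → 200.694 g.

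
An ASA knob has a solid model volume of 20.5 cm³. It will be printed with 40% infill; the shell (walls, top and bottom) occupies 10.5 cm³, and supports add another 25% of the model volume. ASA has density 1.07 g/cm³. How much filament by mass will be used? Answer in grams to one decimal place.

Volume inside the shell = 20.5 − 10.5, so 10 cm³.
Infill volume = 0.40 × 10, so 4 cm³.
Support: 0.25 × 20.5 → 5.125 cm³.
Total extruded: 10.5 + 4 + 5.125 → 19.625 cm³.
Mass = 19.625 × 1.07 = 20.99875 g.

21.0 g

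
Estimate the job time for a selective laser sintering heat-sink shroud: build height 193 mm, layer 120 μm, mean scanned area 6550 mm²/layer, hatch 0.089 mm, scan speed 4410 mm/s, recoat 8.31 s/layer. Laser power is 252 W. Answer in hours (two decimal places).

Layers = ⌈193/0.12⌉ = 1609.
Scan path per layer = 6550 / 0.089 = 73595.5 mm.
Scan time per layer: 73595.5 / 4410 → 16.6883 s.
Time per layer = 16.6883 + 8.31, so 24.9983 s.
Build time = 1609 × 24.9983 = 40222.2647 s = 11.17 hours.

11.17 hours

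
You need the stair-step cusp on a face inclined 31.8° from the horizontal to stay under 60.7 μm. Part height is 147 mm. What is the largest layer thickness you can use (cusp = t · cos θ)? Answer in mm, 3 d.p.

Layer height = cusp / cos(31.8°) = 0.0607 / 0.8499 = 0.071 mm.

0.071 mm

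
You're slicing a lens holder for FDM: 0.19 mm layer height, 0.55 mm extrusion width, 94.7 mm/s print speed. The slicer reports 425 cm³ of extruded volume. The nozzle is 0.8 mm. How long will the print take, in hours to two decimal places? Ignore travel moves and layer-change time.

Bead cross-section: 0.19 × 0.55 → 0.1045 mm².
Path length: 425000 mm³ / 0.1045 mm² → 4066985.6 mm.
Time extruding: 4066985.6 / 94.7 → 42946 s.
Converting: 42946 s = 11.93 hours.

11.93 hours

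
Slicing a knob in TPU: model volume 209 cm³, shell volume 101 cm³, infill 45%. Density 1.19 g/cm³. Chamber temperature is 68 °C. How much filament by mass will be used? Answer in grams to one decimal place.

Volume inside the shell: 209 − 101 → 108 cm³.
Infill volume = 0.45 × 108, so 48.6 cm³.
Total extruded: 101 + 48.6 → 149.6 cm³.
Mass: 149.6 × 1.19 → 178.024 g.

178.0 g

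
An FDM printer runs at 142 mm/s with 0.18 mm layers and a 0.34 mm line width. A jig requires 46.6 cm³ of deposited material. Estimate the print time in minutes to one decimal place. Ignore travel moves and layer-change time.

89.4 minutes

Line area = 0.18 × 0.34 = 0.0612 mm².
Toolpath length = 46.6 cm³ / 0.0612 mm² = 46600 / 0.0612 = 761437.9 mm.
Print-move time = 761437.9 / 142, so 5362.2 s.
In the requested units: 5362.2 s = 89.4 minutes.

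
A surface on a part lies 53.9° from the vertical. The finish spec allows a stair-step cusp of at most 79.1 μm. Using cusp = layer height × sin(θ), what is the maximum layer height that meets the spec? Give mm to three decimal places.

t = h_c / sin θ = 0.0791 / 0.8080 = 0.098 mm.

0.098 mm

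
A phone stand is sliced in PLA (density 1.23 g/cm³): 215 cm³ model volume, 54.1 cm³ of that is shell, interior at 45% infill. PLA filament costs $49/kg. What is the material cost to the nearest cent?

Interior volume = 215 − 54.1 = 160.9 cm³.
Deposited infill: 0.45 × 160.9 → 72.405 cm³.
Total extruded = 54.1 + 72.405, so 126.505 cm³.
Mass = 126.505 × 1.23 = 155.60115 g.
Cost = 155.60115 g / 1000 × $49/kg = $7.62.

$7.62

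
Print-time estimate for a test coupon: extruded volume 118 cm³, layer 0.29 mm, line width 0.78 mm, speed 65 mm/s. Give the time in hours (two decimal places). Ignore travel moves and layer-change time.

Line area: 0.29 × 0.78 → 0.2262 mm².
Toolpath length = 118 cm³ / 0.2262 mm² = 118000 / 0.2262 = 521662.2 mm.
Time extruding = 521662.2 / 65, so 8025.6 s.
That's 8025.6 s → 2.23 hours.

2.23 hours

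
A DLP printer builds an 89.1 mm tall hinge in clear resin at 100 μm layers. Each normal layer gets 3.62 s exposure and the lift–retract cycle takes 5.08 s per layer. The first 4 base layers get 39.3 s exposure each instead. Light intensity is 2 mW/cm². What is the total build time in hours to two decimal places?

2.19 hours

Layers = ⌈89.1/0.1⌉ = 891.
Bottom layers = 4 × (39.3 + 5.08), so 177.52 s.
Regular layers = 887 × (3.62 + 5.08) = 7716.9 s.
Total = 177.52 + 7716.9 = 7894.42 s = 2.19 hours.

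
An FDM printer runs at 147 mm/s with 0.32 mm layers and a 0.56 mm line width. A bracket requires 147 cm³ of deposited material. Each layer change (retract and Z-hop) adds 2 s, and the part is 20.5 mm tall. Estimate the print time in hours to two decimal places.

Bead cross-section = 0.32 × 0.56, so 0.1792 mm².
Total extruded path = 147000/0.1792 = 820312.5 mm.
Print-move time = 820312.5 / 147 = 5580.4 s.
Number of layers: 20.5 / 0.32 → 65 (rounded up).
Layer-change overhead = 65 × 2, so 130 s.
Altogether 5580.4 + 130 = 5710.4 s, i.e. 1.59 hours.

1.59 hours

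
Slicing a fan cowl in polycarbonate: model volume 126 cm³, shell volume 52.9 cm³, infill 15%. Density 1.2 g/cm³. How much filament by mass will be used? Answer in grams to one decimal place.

Volume inside the shell: 126 − 52.9 → 73.1 cm³.
Infill deposited: 0.15 × 73.1 → 10.965 cm³.
Deposited volume = 52.9 + 10.965, so 63.865 cm³.
Mass = 63.865 × 1.2, so 76.638 g.

76.6 g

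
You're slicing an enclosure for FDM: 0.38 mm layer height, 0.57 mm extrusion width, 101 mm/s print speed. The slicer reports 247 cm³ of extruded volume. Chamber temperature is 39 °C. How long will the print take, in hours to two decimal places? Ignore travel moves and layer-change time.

3.14 hours

Line area = 0.38 × 0.57 = 0.2166 mm².
Toolpath length = 247 cm³ / 0.2166 mm² = 247000 / 0.2166 = 1140350.9 mm.
Print-move time = 1140350.9 / 101, so 11290.6 s.
11290.6 s = 3.14 hours.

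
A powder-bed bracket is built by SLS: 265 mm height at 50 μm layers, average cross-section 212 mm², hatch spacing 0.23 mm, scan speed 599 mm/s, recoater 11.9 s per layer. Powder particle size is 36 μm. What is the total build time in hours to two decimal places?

19.78 hours

Layers = ⌈265/0.05⌉ = 5300.
Hatch length per layer: 212 / 0.23 → 921.7 mm.
Laser time per layer = 921.7 / 599, so 1.5387 s.
Per-layer time = 1.5387 + 11.9 = 13.4387 s.
Build time = 5300 × 13.4387 = 71225.11 s = 19.78 hours.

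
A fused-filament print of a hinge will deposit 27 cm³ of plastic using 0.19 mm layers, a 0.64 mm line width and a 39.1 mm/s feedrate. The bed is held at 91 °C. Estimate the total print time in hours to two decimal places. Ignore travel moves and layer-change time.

1.58 hours

Bead cross-section = 0.19 × 0.64, so 0.1216 mm².
Toolpath length = 27 cm³ / 0.1216 mm² = 27000 / 0.1216 = 222039.5 mm.
Print-move time: 222039.5 / 39.1 → 5678.8 s.
In the requested units: 5678.8 s = 1.58 hours.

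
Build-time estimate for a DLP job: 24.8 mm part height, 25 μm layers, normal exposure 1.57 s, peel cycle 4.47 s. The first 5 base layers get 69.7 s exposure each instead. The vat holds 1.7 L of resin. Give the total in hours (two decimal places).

Layer count = ceil(24.8 / 0.025) = 992.
Bottom layers = 5 × (69.7 + 4.47), so 370.85 s.
Regular layers = 987 × (1.57 + 4.47), so 5961.48 s.
Total = 370.85 + 5961.48 = 6332.33 s = 1.76 hours.

1.76 hours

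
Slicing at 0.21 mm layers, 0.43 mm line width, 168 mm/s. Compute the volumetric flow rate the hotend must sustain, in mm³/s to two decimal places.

A: 0.21 × 0.43 → 0.0903 mm².
Q = v·A = 168 × 0.0903 = 15.17 mm³/s.

15.17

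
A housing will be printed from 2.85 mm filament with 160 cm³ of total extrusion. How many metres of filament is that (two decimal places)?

25.08 m

Filament cross-section = π × (2.85/2)² = 6.3794 mm².
Length = 160 cm³ / 6.3794 mm² = 160000 / 6.3794 = 25080.73 mm = 25.08 m.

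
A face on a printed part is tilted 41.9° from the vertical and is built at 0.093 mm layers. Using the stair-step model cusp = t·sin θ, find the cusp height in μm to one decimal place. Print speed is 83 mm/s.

h_c = t·sin θ = 0.093 × 0.6678 = 0.062105 mm (62.1 μm).

62.1 μm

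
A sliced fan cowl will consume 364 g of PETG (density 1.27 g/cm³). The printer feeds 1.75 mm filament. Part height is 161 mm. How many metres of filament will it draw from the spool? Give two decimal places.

Volume = 364 g / 1.27 g·cm⁻³ = 286.6142 cm³ = 286614.2 mm³.
A = π r² = π × 0.875² = 2.4053 mm².
L = V/A = 286614.2/2.4053 = 119159.44 mm → 119.16 m.

119.16 m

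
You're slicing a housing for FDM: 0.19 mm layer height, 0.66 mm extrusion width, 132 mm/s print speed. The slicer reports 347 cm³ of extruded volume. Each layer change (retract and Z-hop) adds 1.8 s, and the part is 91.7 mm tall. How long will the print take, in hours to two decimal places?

6.06 hours

Bead cross-section = 0.19 × 0.66, so 0.1254 mm².
Total extruded path = 347000/0.1254 = 2767145.1 mm.
Print-move time = 2767145.1 / 132 = 20963.2 s.
Layer count = ceil(91.7 / 0.19) = 483.
Layer-change overhead = 483 × 1.8, so 869.4 s.
Altogether 20963.2 + 869.4 = 21832.6 s, i.e. 6.06 hours.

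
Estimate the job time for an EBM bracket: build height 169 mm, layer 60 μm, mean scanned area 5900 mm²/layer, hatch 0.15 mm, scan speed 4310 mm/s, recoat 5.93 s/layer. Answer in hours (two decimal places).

Number of layers: 169 / 0.06 → 2817 (rounded up).
Hatch length per layer = 5900 / 0.15 = 39333.3 mm.
Beam time per layer: 39333.3 / 4310 → 9.1261 s.
Time per layer = 9.1261 + 5.93 = 15.0561 s.
2817 layers × 15.0561 s/layer = 42413.0337 s, i.e. 11.78 hours.

11.78 hours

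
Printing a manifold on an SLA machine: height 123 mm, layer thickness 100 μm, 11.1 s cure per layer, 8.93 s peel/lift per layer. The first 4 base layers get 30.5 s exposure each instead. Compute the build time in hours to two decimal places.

Layer count = ceil(123 / 0.1) = 1230.
Base layers: 4 × (30.5 + 8.93) → 157.72 s.
Regular layers: 1226 × (11.1 + 8.93) → 24556.78 s.
Sum: 157.72 + 24556.78 = 24714.5 s → 6.87 hours.

6.87 hours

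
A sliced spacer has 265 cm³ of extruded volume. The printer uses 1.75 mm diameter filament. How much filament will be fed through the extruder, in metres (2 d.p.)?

Cross-section of 1.75 mm filament: π·(1.75/2)² = 2.4053 mm².
Length = 265 cm³ / 2.4053 mm² = 265000 / 2.4053 = 110173.37 mm = 110.17 m.

110.17 m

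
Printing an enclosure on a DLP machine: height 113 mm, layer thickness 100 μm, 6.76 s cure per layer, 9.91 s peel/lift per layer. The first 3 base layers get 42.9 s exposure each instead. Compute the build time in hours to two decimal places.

5.26 hours

Layer count = ceil(113 / 0.1) = 1130.
Base layers = 3 × (42.9 + 9.91) = 158.43 s.
Regular layers = 1127 × (6.76 + 9.91) = 18787.09 s.
Total = 158.43 + 18787.09 = 18945.52 s = 5.26 hours.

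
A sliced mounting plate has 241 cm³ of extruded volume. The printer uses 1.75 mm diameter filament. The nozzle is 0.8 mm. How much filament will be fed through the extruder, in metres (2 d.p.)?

100.20 m

Cross-section of 1.75 mm filament: π·(1.75/2)² = 2.4053 mm².
L = 241000 mm³ / 2.4053 mm² = 100195.4 mm, i.e. 100.20 m.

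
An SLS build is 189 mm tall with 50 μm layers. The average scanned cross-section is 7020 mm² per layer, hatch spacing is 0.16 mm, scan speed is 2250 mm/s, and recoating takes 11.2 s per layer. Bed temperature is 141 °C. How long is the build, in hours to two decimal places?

Layers = ⌈189/0.05⌉ = 3780.
Scan path per layer: 7020 / 0.16 → 43875 mm.
Laser time per layer = 43875 / 2250, so 19.5 s.
Per-layer time = 19.5 + 11.2, so 30.7 s.
Build time = 3780 × 30.7 = 116046 s = 32.24 hours.

32.24 hours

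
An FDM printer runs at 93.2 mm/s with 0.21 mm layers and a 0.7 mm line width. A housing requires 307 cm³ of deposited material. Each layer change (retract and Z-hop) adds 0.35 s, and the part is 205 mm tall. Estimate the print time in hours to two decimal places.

Line area = 0.21 × 0.7, so 0.147 mm².
Total extruded path = 307000/0.147 = 2088435.4 mm.
Print-move time = 2088435.4 / 93.2, so 22408.1 s.
Layers = ⌈205/0.21⌉ = 977.
Layer-change overhead = 977 × 0.35 = 341.95 s.
Total = 22408.1 + 341.95 = 22750.05 s = 6.32 hours.

6.32 hours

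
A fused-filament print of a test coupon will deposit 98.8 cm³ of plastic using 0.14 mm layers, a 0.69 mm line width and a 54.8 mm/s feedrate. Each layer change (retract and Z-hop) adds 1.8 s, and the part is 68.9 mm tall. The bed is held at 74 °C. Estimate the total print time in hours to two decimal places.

5.43 hours

Bead cross-section = 0.14 × 0.69, so 0.0966 mm².
Toolpath length = 98.8 cm³ / 0.0966 mm² = 98800 / 0.0966 = 1022774.3 mm.
Extrusion time: 1022774.3 / 54.8 → 18663.8 s.
Number of layers: 68.9 / 0.14 → 493 (rounded up).
Z-hop total: 493 × 1.8 → 887.4 s.
Total = 18663.8 + 887.4 = 19551.2 s = 5.43 hours.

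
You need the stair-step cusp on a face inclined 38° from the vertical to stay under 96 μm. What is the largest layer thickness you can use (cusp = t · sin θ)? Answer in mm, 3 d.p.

0.156 mm

sin(38°) = 0.6157; t_max = 0.096/0.6157 = 0.156 mm.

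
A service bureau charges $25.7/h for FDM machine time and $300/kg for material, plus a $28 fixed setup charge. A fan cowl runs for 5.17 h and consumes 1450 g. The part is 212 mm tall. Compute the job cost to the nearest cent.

Machine-time cost = 25.7 × 5.17, so $132.869.
Feedstock cost: 300 × 1450/1000 → $435.00.
Total = 132.869 + 435.00 + 28 = 595.869 ≈ $595.87.

$595.87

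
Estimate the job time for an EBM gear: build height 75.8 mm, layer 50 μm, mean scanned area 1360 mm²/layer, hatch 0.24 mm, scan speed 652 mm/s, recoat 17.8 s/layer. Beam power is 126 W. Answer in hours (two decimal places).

11.16 hours

Layers = ⌈75.8/0.05⌉ = 1516.
Per-layer scan distance: 1360 / 0.24 → 5666.7 mm.
Scan time per layer = 5666.7 / 652 = 8.6913 s.
Per-layer time = 8.6913 + 17.8 = 26.4913 s.
Build time = 1516 × 26.4913 = 40160.8108 s = 11.16 hours.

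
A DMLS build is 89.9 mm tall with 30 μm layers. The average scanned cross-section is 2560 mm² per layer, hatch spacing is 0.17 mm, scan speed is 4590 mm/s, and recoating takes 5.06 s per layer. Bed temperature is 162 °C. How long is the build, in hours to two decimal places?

Layers = ⌈89.9/0.03⌉ = 2997.
Per-layer scan distance = 2560 / 0.17 = 15058.8 mm.
Laser time per layer = 15058.8 / 4590, so 3.2808 s.
Time per layer = 3.2808 + 5.06 = 8.3408 s.
Total: 2997 × 8.3408 s = 24997.3776 s → 6.94 hours.

6.94 hours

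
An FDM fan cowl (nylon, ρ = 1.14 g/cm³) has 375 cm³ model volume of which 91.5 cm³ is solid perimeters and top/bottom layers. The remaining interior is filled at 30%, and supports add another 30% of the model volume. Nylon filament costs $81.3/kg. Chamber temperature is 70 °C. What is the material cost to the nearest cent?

$26.79

Volume inside the shell: 375 − 91.5 → 283.5 cm³.
Infill volume = 0.30 × 283.5 = 85.05 cm³.
Support: 0.30 × 375 → 112.5 cm³.
Total printed volume = 91.5 + 85.05 + 112.5, so 289.05 cm³.
Mass = 289.05 × 1.14, so 329.517 g.
Cost = 329.517 g / 1000 × $81.3/kg = $26.79.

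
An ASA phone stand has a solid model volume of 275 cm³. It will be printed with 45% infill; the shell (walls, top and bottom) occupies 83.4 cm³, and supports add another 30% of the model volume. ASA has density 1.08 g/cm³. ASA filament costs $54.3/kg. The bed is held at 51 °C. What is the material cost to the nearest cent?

$14.79

Interior volume: 275 − 83.4 → 191.6 cm³.
Deposited infill: 0.45 × 191.6 → 86.22 cm³.
Support = 0.30 × 275 = 82.5 cm³.
Deposited volume = 83.4 + 86.22 + 82.5, so 252.12 cm³.
Mass: 252.12 × 1.08 → 272.2896 g.
Cost = 272.2896 g / 1000 × $54.3/kg = $14.79.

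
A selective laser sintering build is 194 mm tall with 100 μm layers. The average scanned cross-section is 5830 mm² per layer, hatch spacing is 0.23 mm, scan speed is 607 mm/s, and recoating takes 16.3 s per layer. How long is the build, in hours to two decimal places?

Layers = ⌈194/0.1⌉ = 1940.
Per-layer scan distance = 5830 / 0.23 = 25347.8 mm.
Scan time per layer = 25347.8 / 607, so 41.7591 s.
Layer cycle: 41.7591 + 16.3 → 58.0591 s.
Total: 1940 × 58.0591 s = 112634.654 s → 31.29 hours.

31.29 hours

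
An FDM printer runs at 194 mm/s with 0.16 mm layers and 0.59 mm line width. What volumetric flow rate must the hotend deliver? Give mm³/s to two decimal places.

18.31

A = 0.16 × 0.59 = 0.0944 mm².
Q = v·A = 194 × 0.0944 = 18.31 mm³/s.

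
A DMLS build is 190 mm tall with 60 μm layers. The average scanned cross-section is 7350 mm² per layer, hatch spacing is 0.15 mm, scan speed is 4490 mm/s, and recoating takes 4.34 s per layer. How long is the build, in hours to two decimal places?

13.42 hours

Layer count = ceil(190 / 0.06) = 3167.
Hatch length per layer: 7350 / 0.15 → 49000 mm.
Laser time per layer: 49000 / 4490 → 10.9131 s.
Layer cycle: 10.9131 + 4.34 → 15.2531 s.
Build time = 3167 × 15.2531 = 48306.5677 s = 13.42 hours.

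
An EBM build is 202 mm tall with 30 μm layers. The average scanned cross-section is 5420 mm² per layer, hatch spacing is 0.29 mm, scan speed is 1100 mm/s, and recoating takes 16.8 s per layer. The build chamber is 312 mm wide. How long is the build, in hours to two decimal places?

Layer count = ceil(202 / 0.03) = 6734.
Scan path per layer: 5420 / 0.29 → 18689.7 mm.
Per-layer scan time = 18689.7 / 1100 = 16.9906 s.
Time per layer: 16.9906 + 16.8 → 33.7906 s.
6734 layers × 33.7906 s/layer = 227545.9004 s, i.e. 63.21 hours.

63.21 hours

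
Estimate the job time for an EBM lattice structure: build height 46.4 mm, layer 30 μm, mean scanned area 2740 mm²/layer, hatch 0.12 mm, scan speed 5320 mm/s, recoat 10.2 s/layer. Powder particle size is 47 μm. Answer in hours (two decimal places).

Number of layers: 46.4 / 0.03 → 1547 (rounded up).
Scan path per layer = 2740 / 0.12 = 22833.3 mm.
Scan time per layer: 22833.3 / 5320 → 4.292 s.
Time per layer = 4.292 + 10.2 = 14.492 s.
Total: 1547 × 14.492 s = 22419.124 s → 6.23 hours.

6.23 hours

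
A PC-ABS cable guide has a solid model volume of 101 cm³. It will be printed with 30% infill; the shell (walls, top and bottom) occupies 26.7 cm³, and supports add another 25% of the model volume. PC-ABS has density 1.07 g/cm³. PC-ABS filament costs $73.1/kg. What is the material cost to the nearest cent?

$5.81

Volume inside the shell = 101 − 26.7, so 74.3 cm³.
Infill deposited: 0.30 × 74.3 → 22.29 cm³.
Support = 0.25 × 101, so 25.25 cm³.
Total extruded: 26.7 + 22.29 + 25.25 → 74.24 cm³.
Mass = 74.24 × 1.07, so 79.4368 g.
At $73.1/kg: 79.4368/1000 × 73.1 = $5.81.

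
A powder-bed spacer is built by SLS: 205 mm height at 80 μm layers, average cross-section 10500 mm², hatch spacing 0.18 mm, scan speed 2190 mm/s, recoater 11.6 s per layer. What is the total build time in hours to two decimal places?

27.22 hours

Layers = ⌈205/0.08⌉ = 2563.
Hatch length per layer = 10500 / 0.18 = 58333.3 mm.
Laser time per layer = 58333.3 / 2190 = 26.6362 s.
Layer cycle = 26.6362 + 11.6 = 38.2362 s.
Build time = 2563 × 38.2362 = 97999.3806 s = 27.22 hours.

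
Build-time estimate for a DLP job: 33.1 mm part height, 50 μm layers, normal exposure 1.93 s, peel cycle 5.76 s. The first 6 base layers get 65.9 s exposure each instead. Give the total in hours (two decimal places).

Layers = ⌈33.1/0.05⌉ = 662.
Bottom layers = 6 × (65.9 + 5.76), so 429.96 s.
Remaining layers = 656 × (1.93 + 5.76) = 5044.64 s.
Sum: 429.96 + 5044.64 = 5474.6 s → 1.52 hours.

1.52 hours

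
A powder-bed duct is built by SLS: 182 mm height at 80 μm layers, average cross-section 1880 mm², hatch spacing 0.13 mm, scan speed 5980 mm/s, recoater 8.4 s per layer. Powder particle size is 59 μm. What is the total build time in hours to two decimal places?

6.84 hours

Number of layers: 182 / 0.08 → 2275 (rounded up).
Hatch length per layer = 1880 / 0.13, so 14461.5 mm.
Per-layer scan time = 14461.5 / 5980 = 2.4183 s.
Layer cycle: 2.4183 + 8.4 → 10.8183 s.
Total: 2275 × 10.8183 s = 24611.6325 s → 6.84 hours.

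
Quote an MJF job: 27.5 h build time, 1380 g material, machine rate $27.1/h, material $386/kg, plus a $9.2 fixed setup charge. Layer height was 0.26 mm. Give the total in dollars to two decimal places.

$1287.13

Machine-time cost: 27.1 × 27.5 → $745.25.
Material charge: 386 × 1380/1000 → $532.68.
Total = 745.25 + 532.68 + 9.2 = $1287.13.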